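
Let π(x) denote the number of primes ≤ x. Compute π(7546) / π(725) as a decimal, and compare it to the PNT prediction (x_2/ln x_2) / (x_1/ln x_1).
π(7546)/π(725) = 956/128 ≈ 7.4688;  PNT prediction ≈ 7.6775.

π(725) = 128 and π(7546) = 956, so π(7546)/π(725) ≈ 7.4688. The PNT-predicted ratio is (7546/ln(7546)) / (725/ln(725)) ≈ 7.6775. The two agree to within a few percent, as expected.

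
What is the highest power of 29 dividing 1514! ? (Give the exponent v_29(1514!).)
v_29(1514!) = 53

Legendre's formula: v_p(n!) = Σ_{k ≥ 1} ⌊n / p^k⌋. For p = 29, n = 1514, the terms are:
  ⌊1514/29^1⌋ = ⌊1514/29⌋ = 52
  ⌊1514/29^2⌋ = ⌊1514/841⌋ = 1
(the next term ⌊1514/29^3⌋ = 0, terminating the sum). Summing: v_29(1514!) = 52 + 1 = 53.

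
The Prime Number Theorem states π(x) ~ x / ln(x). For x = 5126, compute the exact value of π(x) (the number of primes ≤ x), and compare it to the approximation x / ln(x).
π(5126) = 685;  x/ln(x) ≈ 600.09;  relative error ≈ 12.40%.

Directly count primes up to 5126: π(5126) = 685. The PNT approximation gives 5126/ln(5126) ≈ 5126/8.54208 ≈ 600.09. Relative error (π(x) − x/ln(x)) / π(x) ≈ 12.40%; the approximation is known to undercount slightly (Li(x) is a better estimate).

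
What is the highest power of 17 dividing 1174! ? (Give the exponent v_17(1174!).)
v_17(1174!) = 73

Legendre's formula: v_p(n!) = Σ_{k ≥ 1} ⌊n / p^k⌋. For p = 17, n = 1174, the terms are:
  ⌊1174/17^1⌋ = ⌊1174/17⌋ = 69
  ⌊1174/17^2⌋ = ⌊1174/289⌋ = 4
(the next term ⌊1174/17^3⌋ = 0, terminating the sum). Summing: v_17(1174!) = 69 + 4 = 73.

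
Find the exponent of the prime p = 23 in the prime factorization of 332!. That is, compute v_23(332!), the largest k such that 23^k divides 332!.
v_23(332!) = 14

Legendre's formula: v_p(n!) = Σ_{k ≥ 1} ⌊n / p^k⌋. For p = 23, n = 332, the terms are:
  ⌊332/23^1⌋ = ⌊332/23⌋ = 14
(the next term ⌊332/23^2⌋ = 0, terminating the sum). Summing: v_23(332!) = 14 = 14.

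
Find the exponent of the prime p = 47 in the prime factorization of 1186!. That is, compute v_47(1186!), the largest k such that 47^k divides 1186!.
v_47(1186!) = 25

Legendre's formula: v_p(n!) = Σ_{k ≥ 1} ⌊n / p^k⌋. For p = 47, n = 1186, the terms are:
  ⌊1186/47^1⌋ = ⌊1186/47⌋ = 25
(the next term ⌊1186/47^2⌋ = 0, terminating the sum). Summing: v_47(1186!) = 25 = 25.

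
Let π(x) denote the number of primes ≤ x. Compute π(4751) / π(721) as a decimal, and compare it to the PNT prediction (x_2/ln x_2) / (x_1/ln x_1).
π(4751)/π(721) = 640/128 ≈ 5.0000;  PNT prediction ≈ 5.1219.

π(721) = 128 and π(4751) = 640, so π(4751)/π(721) ≈ 5.0000. The PNT-predicted ratio is (4751/ln(4751)) / (721/ln(721)) ≈ 5.1219. The two agree to within a few percent, as expected.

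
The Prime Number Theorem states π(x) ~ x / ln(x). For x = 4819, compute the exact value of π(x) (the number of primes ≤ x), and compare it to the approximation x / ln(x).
π(4819) = 649;  x/ln(x) ≈ 568.26;  relative error ≈ 12.44%.

Directly count primes up to 4819: π(4819) = 649. The PNT approximation gives 4819/ln(4819) ≈ 4819/8.48032 ≈ 568.26. Relative error (π(x) − x/ln(x)) / π(x) ≈ 12.44%; the approximation is known to undercount slightly (Li(x) is a better estimate).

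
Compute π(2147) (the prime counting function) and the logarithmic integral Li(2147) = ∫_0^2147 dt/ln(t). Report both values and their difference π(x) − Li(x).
π(2147) = 324;  Li(2147) ≈ 334.06;  π(x) − Li(x) ≈ -10.06.

Direct count of primes ≤ 2147 gives π(2147) = 324. Numerical evaluation of the logarithmic integral gives Li(2147) ≈ 334.06. The difference π(x) − Li(x) ≈ -10.06 is typically negative for small/moderate x (Li(x) overestimates), though Littlewood's theorem shows this sign changes infinitely often.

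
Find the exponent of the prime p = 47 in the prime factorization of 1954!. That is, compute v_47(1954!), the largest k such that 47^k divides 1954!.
v_47(1954!) = 41

Legendre's formula: v_p(n!) = Σ_{k ≥ 1} ⌊n / p^k⌋. For p = 47, n = 1954, the terms are:
  ⌊1954/47^1⌋ = ⌊1954/47⌋ = 41
(the next term ⌊1954/47^2⌋ = 0, terminating the sum). Summing: v_47(1954!) = 41 = 41.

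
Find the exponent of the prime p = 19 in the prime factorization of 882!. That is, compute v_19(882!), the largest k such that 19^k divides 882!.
v_19(882!) = 48

Legendre's formula: v_p(n!) = Σ_{k ≥ 1} ⌊n / p^k⌋. For p = 19, n = 882, the terms are:
  ⌊882/19^1⌋ = ⌊882/19⌋ = 46
  ⌊882/19^2⌋ = ⌊882/361⌋ = 2
(the next term ⌊882/19^3⌋ = 0, terminating the sum). Summing: v_19(882!) = 46 + 2 = 48.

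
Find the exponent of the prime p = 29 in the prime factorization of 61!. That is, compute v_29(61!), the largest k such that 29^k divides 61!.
v_29(61!) = 2

Legendre's formula: v_p(n!) = Σ_{k ≥ 1} ⌊n / p^k⌋. For p = 29, n = 61, the terms are:
  ⌊61/29^1⌋ = ⌊61/29⌋ = 2
(the next term ⌊61/29^2⌋ = 0, terminating the sum). Summing: v_29(61!) = 2 = 2.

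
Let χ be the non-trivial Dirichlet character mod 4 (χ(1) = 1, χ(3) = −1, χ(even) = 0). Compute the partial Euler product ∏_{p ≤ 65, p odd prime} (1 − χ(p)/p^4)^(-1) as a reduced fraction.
∏ = 81934214988902113115031508050672702841756592198516788686922065253543/82850154482442028729801746725895742819441886414557775886809038848000

The odd primes p ≤ 65 are [3, 5, 7, 11, 13, 17, 19, 23, 29, 31, 37, 41, 43, 47, 53, 59, 61]. For each, χ(p) = 1 if p ≡ 1 mod 4, χ(p) = −1 if p ≡ 3 mod 4. Taking (1 − χ(p)/p^4)^(-1) = p^4/(p^4 − χ(p)): (1 − (-1)/3^4)^(-1) · (1 − (1)/5^4)^(-1) · (1 − (-1)/7^4)^(-1) · (1 − (-1)/11^4)^(-1) · (1 − (1)/13^4)^(-1) · (1 − (1)/17^4)^(-1) · (1 − (-1)/19^4)^(-1) · (1 − (-1)/23^4)^(-1) · (1 − (1)/29^4)^(-1) · (1 − (-1)/31^4)^(-1) · (1 − (1)/37^4)^(-1) · (1 − (1)/41^4)^(-1) · (1 − (-1)/43^4)^(-1) · (1 − (-1)/47^4)^(-1) · (1 − (1)/53^4)^(-1) · (1 − (-1)/59^4)^(-1) · (1 − (1)/61^4)^(-1) = 81934214988902113115031508050672702841756592198516788686922065253543/82850154482442028729801746725895742819441886414557775886809038848000.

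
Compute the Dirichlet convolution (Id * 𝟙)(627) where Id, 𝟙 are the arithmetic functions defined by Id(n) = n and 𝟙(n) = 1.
(Id * 𝟙)(627) = 960

Divisors of 627: [1, 3, 11, 19, 33, 57, 209, 627]. For each d | 627:
  d = 1: Id(1) · 𝟙(627/1) = 1 · 1 = 1
  d = 3: Id(3) · 𝟙(627/3) = 3 · 1 = 3
  d = 11: Id(11) · 𝟙(627/11) = 11 · 1 = 11
  d = 19: Id(19) · 𝟙(627/19) = 19 · 1 = 19
  d = 33: Id(33) · 𝟙(627/33) = 33 · 1 = 33
  d = 57: Id(57) · 𝟙(627/57) = 57 · 1 = 57
  d = 209: Id(209) · 𝟙(627/209) = 209 · 1 = 209
  d = 627: Id(627) · 𝟙(627/627) = 627 · 1 = 627
Summing: (Id * 𝟙)(627) = 1 + 3 + 11 + 19 + 33 + 57 + 209 + 627 = 960.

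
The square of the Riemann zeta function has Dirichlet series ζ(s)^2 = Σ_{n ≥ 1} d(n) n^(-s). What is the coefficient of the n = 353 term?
d(353) = 2

ζ(s)^2 = (Σ 1/m^s)(Σ 1/k^s). The coefficient of 1/n^s in the product is the number of ordered pairs (m, k) with mk = n, which equals d(n). For n = 353, divisors are [1, 353], so d(353) = 2.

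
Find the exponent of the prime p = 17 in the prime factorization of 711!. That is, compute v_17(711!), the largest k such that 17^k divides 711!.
v_17(711!) = 43

Legendre's formula: v_p(n!) = Σ_{k ≥ 1} ⌊n / p^k⌋. For p = 17, n = 711, the terms are:
  ⌊711/17^1⌋ = ⌊711/17⌋ = 41
  ⌊711/17^2⌋ = ⌊711/289⌋ = 2
(the next term ⌊711/17^3⌋ = 0, terminating the sum). Summing: v_17(711!) = 41 + 2 = 43.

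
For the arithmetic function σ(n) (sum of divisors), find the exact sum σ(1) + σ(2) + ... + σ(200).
Σ_{n ≤ 200} σ(n) = 33044

Compute σ(n) for each 1 ≤ n ≤ 200: σ(1) = 1, σ(2) = 3, σ(3) = 4, σ(4) = 7, σ(5) = 6, σ(6) = 12, σ(7) = 8, σ(8) = 15, σ(9) = 13, σ(10) = 18, σ(11) = 12, σ(12) = 28, σ(13) = 14, σ(14) = 24, σ(15) = 24, σ(16) = 31, σ(17) = 18, σ(18) = 39, σ(19) = 20, σ(20) = 42, σ(21) = 32, σ(22) = 36, σ(23) = 24, σ(24) = 60, σ(25) = 31, σ(26) = 42, σ(27) = 40, σ(28) = 56, σ(29) = 30, σ(30) = 72, σ(31) = 32, σ(32) = 63, σ(33) = 48, σ(34) = 54, σ(35) = 48, σ(36) = 91, σ(37) = 38, σ(38) = 60, σ(39) = 56, σ(40) = 90, σ(41) = 42, σ(42) = 96, σ(43) = 44, σ(44) = 84, σ(45) = 78, σ(46) = 72, σ(47) = 48, σ(48) = 124, σ(49) = 57, σ(50) = 93, σ(51) = 72, σ(52) = 98, σ(53) = 54, σ(54) = 120, σ(55) = 72, σ(56) = 120, σ(57) = 80, σ(58) = 90, σ(59) = 60, σ(60) = 168, σ(61) = 62, σ(62) = 96, σ(63) = 104, σ(64) = 127, σ(65) = 84, σ(66) = 144, σ(67) = 68, σ(68) = 126, σ(69) = 96, σ(70) = 144, σ(71) = 72, σ(72) = 195, σ(73) = 74, σ(74) = 114, σ(75) = 124, σ(76) = 140, σ(77) = 96, σ(78) = 168, σ(79) = 80, σ(80) = 186, σ(81) = 121, σ(82) = 126, σ(83) = 84, σ(84) = 224, σ(85) = 108, σ(86) = 132, σ(87) = 120, σ(88) = 180, σ(89) = 90, σ(90) = 234, σ(91) = 112, σ(92) = 168, σ(93) = 128, σ(94) = 144, σ(95) = 120, σ(96) = 252, σ(97) = 98, σ(98) = 171, σ(99) = 156, σ(100) = 217, σ(101) = 102, σ(102) = 216, σ(103) = 104, σ(104) = 210, σ(105) = 192, σ(106) = 162, σ(107) = 108, σ(108) = 280, σ(109) = 110, σ(110) = 216, σ(111) = 152, σ(112) = 248, σ(113) = 114, σ(114) = 240, σ(115) = 144, σ(116) = 210, σ(117) = 182, σ(118) = 180, σ(119) = 144, σ(120) = 360, σ(121) = 133, σ(122) = 186, σ(123) = 168, σ(124) = 224, σ(125) = 156, σ(126) = 312, σ(127) = 128, σ(128) = 255, σ(129) = 176, σ(130) = 252, σ(131) = 132, σ(132) = 336, σ(133) = 160, σ(134) = 204, σ(135) = 240, σ(136) = 270, σ(137) = 138, σ(138) = 288, σ(139) = 140, σ(140) = 336, σ(141) = 192, σ(142) = 216, σ(143) = 168, σ(144) = 403, σ(145) = 180, σ(146) = 222, σ(147) = 228, σ(148) = 266, σ(149) = 150, σ(150) = 372, σ(151) = 152, σ(152) = 300, σ(153) = 234, σ(154) = 288, σ(155) = 192, σ(156) = 392, σ(157) = 158, σ(158) = 240, σ(159) = 216, σ(160) = 378, σ(161) = 192, σ(162) = 363, σ(163) = 164, σ(164) = 294, σ(165) = 288, σ(166) = 252, σ(167) = 168, σ(168) = 480, σ(169) = 183, σ(170) = 324, σ(171) = 260, σ(172) = 308, σ(173) = 174, σ(174) = 360, σ(175) = 248, σ(176) = 372, σ(177) = 240, σ(178) = 270, σ(179) = 180, σ(180) = 546, σ(181) = 182, σ(182) = 336, σ(183) = 248, σ(184) = 360, σ(185) = 228, σ(186) = 384, σ(187) = 216, σ(188) = 336, σ(189) = 320, σ(190) = 360, σ(191) = 192, σ(192) = 508, σ(193) = 194, σ(194) = 294, σ(195) = 336, σ(196) = 399, σ(197) = 198, σ(198) = 468, σ(199) = 200, σ(200) = 465. Summing all 200 values: 33044. (Average order: Σ_{n ≤ x} σ(n) ~ (π²/12) x². For x = 200, (π²/12)·200² ≈ 32898.68.)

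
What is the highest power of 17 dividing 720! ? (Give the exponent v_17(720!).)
v_17(720!) = 44

Legendre's formula: v_p(n!) = Σ_{k ≥ 1} ⌊n / p^k⌋. For p = 17, n = 720, the terms are:
  ⌊720/17^1⌋ = ⌊720/17⌋ = 42
  ⌊720/17^2⌋ = ⌊720/289⌋ = 2
(the next term ⌊720/17^3⌋ = 0, terminating the sum). Summing: v_17(720!) = 42 + 2 = 44.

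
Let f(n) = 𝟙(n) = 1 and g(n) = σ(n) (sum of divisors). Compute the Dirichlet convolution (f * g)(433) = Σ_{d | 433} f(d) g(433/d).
(𝟙 * σ)(433) = 435

Divisors of 433: [1, 433]. For each d | 433:
  d = 1: 𝟙(1) · σ(433/1) = 1 · 434 = 434
  d = 433: 𝟙(433) · σ(433/433) = 1 · 1 = 1
Summing: (𝟙 * σ)(433) = 434 + 1 = 435.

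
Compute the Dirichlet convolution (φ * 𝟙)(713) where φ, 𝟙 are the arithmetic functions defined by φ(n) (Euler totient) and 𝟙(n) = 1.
(φ * 𝟙)(713) = 713

Divisors of 713: [1, 23, 31, 713]. For each d | 713:
  d = 1: φ(1) · 𝟙(713/1) = 1 · 1 = 1
  d = 23: φ(23) · 𝟙(713/23) = 22 · 1 = 22
  d = 31: φ(31) · 𝟙(713/31) = 30 · 1 = 30
  d = 713: φ(713) · 𝟙(713/713) = 660 · 1 = 660
Summing: (φ * 𝟙)(713) = 1 + 22 + 30 + 660 = 713.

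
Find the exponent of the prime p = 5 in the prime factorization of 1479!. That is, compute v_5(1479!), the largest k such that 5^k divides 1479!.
v_5(1479!) = 367

Legendre's formula: v_p(n!) = Σ_{k ≥ 1} ⌊n / p^k⌋. For p = 5, n = 1479, the terms are:
  ⌊1479/5^1⌋ = ⌊1479/5⌋ = 295
  ⌊1479/5^2⌋ = ⌊1479/25⌋ = 59
  ⌊1479/5^3⌋ = ⌊1479/125⌋ = 11
  ⌊1479/5^4⌋ = ⌊1479/625⌋ = 2
(the next term ⌊1479/5^5⌋ = 0, terminating the sum). Summing: v_5(1479!) = 295 + 59 + 11 + 2 = 367.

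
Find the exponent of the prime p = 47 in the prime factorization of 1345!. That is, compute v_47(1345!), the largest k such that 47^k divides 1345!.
v_47(1345!) = 28

Legendre's formula: v_p(n!) = Σ_{k ≥ 1} ⌊n / p^k⌋. For p = 47, n = 1345, the terms are:
  ⌊1345/47^1⌋ = ⌊1345/47⌋ = 28
(the next term ⌊1345/47^2⌋ = 0, terminating the sum). Summing: v_47(1345!) = 28 = 28.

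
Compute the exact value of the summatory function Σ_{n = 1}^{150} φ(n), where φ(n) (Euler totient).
Σ_{n ≤ 150} φ(n) = 6858

Compute φ(n) for each 1 ≤ n ≤ 150: φ(1) = 1, φ(2) = 1, φ(3) = 2, φ(4) = 2, φ(5) = 4, φ(6) = 2, φ(7) = 6, φ(8) = 4, φ(9) = 6, φ(10) = 4, φ(11) = 10, φ(12) = 4, φ(13) = 12, φ(14) = 6, φ(15) = 8, φ(16) = 8, φ(17) = 16, φ(18) = 6, φ(19) = 18, φ(20) = 8, φ(21) = 12, φ(22) = 10, φ(23) = 22, φ(24) = 8, φ(25) = 20, φ(26) = 12, φ(27) = 18, φ(28) = 12, φ(29) = 28, φ(30) = 8, φ(31) = 30, φ(32) = 16, φ(33) = 20, φ(34) = 16, φ(35) = 24, φ(36) = 12, φ(37) = 36, φ(38) = 18, φ(39) = 24, φ(40) = 16, φ(41) = 40, φ(42) = 12, φ(43) = 42, φ(44) = 20, φ(45) = 24, φ(46) = 22, φ(47) = 46, φ(48) = 16, φ(49) = 42, φ(50) = 20, φ(51) = 32, φ(52) = 24, φ(53) = 52, φ(54) = 18, φ(55) = 40, φ(56) = 24, φ(57) = 36, φ(58) = 28, φ(59) = 58, φ(60) = 16, φ(61) = 60, φ(62) = 30, φ(63) = 36, φ(64) = 32, φ(65) = 48, φ(66) = 20, φ(67) = 66, φ(68) = 32, φ(69) = 44, φ(70) = 24, φ(71) = 70, φ(72) = 24, φ(73) = 72, φ(74) = 36, φ(75) = 40, φ(76) = 36, φ(77) = 60, φ(78) = 24, φ(79) = 78, φ(80) = 32, φ(81) = 54, φ(82) = 40, φ(83) = 82, φ(84) = 24, φ(85) = 64, φ(86) = 42, φ(87) = 56, φ(88) = 40, φ(89) = 88, φ(90) = 24, φ(91) = 72, φ(92) = 44, φ(93) = 60, φ(94) = 46, φ(95) = 72, φ(96) = 32, φ(97) = 96, φ(98) = 42, φ(99) = 60, φ(100) = 40, φ(101) = 100, φ(102) = 32, φ(103) = 102, φ(104) = 48, φ(105) = 48, φ(106) = 52, φ(107) = 106, φ(108) = 36, φ(109) = 108, φ(110) = 40, φ(111) = 72, φ(112) = 48, φ(113) = 112, φ(114) = 36, φ(115) = 88, φ(116) = 56, φ(117) = 72, φ(118) = 58, φ(119) = 96, φ(120) = 32, φ(121) = 110, φ(122) = 60, φ(123) = 80, φ(124) = 60, φ(125) = 100, φ(126) = 36, φ(127) = 126, φ(128) = 64, φ(129) = 84, φ(130) = 48, φ(131) = 130, φ(132) = 40, φ(133) = 108, φ(134) = 66, φ(135) = 72, φ(136) = 64, φ(137) = 136, φ(138) = 44, φ(139) = 138, φ(140) = 48, φ(141) = 92, φ(142) = 70, φ(143) = 120, φ(144) = 48, φ(145) = 112, φ(146) = 72, φ(147) = 84, φ(148) = 72, φ(149) = 148, φ(150) = 40. Summing all 150 values: 6858. (Average order: Σ_{n ≤ x} φ(n) ~ (3/π²) x². For x = 150, (3/π²)·150² ≈ 6839.18.)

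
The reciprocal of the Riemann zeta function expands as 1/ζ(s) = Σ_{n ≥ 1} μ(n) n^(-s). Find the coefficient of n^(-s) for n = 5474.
μ(5474) = 1

Factor n = 5474 = 2 · 7 · 17 · 23. μ(n) = 0 if any exponent ≥ 2 (not squarefree); otherwise μ(n) = (−1)^{ω(n)} where ω(n) is the number of distinct prime factors. Applying: μ(5474) = 1.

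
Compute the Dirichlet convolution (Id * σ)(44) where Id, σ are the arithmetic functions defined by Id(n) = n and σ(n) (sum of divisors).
(Id * σ)(44) = 391

Divisors of 44: [1, 2, 4, 11, 22, 44]. For each d | 44:
  d = 1: Id(1) · σ(44/1) = 1 · 84 = 84
  d = 2: Id(2) · σ(44/2) = 2 · 36 = 72
  d = 4: Id(4) · σ(44/4) = 4 · 12 = 48
  d = 11: Id(11) · σ(44/11) = 11 · 7 = 77
  d = 22: Id(22) · σ(44/22) = 22 · 3 = 66
  d = 44: Id(44) · σ(44/44) = 44 · 1 = 44
Summing: (Id * σ)(44) = 84 + 72 + 48 + 77 + 66 + 44 = 391.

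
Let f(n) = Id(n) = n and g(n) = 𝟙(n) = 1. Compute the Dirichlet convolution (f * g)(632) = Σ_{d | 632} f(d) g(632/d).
(Id * 𝟙)(632) = 1200

Divisors of 632: [1, 2, 4, 8, 79, 158, 316, 632]. For each d | 632:
  d = 1: Id(1) · 𝟙(632/1) = 1 · 1 = 1
  d = 2: Id(2) · 𝟙(632/2) = 2 · 1 = 2
  d = 4: Id(4) · 𝟙(632/4) = 4 · 1 = 4
  d = 8: Id(8) · 𝟙(632/8) = 8 · 1 = 8
  d = 79: Id(79) · 𝟙(632/79) = 79 · 1 = 79
  d = 158: Id(158) · 𝟙(632/158) = 158 · 1 = 158
  d = 316: Id(316) · 𝟙(632/316) = 316 · 1 = 316
  d = 632: Id(632) · 𝟙(632/632) = 632 · 1 = 632
Summing: (Id * 𝟙)(632) = 1 + 2 + 4 + 8 + 79 + 158 + 316 + 632 = 1200.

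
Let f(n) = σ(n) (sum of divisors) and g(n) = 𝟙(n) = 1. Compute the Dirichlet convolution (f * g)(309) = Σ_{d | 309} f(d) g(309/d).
(σ * 𝟙)(309) = 525

Divisors of 309: [1, 3, 103, 309]. For each d | 309:
  d = 1: σ(1) · 𝟙(309/1) = 1 · 1 = 1
  d = 3: σ(3) · 𝟙(309/3) = 4 · 1 = 4
  d = 103: σ(103) · 𝟙(309/103) = 104 · 1 = 104
  d = 309: σ(309) · 𝟙(309/309) = 416 · 1 = 416
Summing: (σ * 𝟙)(309) = 1 + 4 + 104 + 416 = 525.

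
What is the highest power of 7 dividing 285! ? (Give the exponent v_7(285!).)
v_7(285!) = 45

Legendre's formula: v_p(n!) = Σ_{k ≥ 1} ⌊n / p^k⌋. For p = 7, n = 285, the terms are:
  ⌊285/7^1⌋ = ⌊285/7⌋ = 40
  ⌊285/7^2⌋ = ⌊285/49⌋ = 5
(the next term ⌊285/7^3⌋ = 0, terminating the sum). Summing: v_7(285!) = 40 + 5 = 45.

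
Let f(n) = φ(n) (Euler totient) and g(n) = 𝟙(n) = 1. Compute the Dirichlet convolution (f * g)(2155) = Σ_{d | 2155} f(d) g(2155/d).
(φ * 𝟙)(2155) = 2155

Divisors of 2155: [1, 5, 431, 2155]. For each d | 2155:
  d = 1: φ(1) · 𝟙(2155/1) = 1 · 1 = 1
  d = 5: φ(5) · 𝟙(2155/5) = 4 · 1 = 4
  d = 431: φ(431) · 𝟙(2155/431) = 430 · 1 = 430
  d = 2155: φ(2155) · 𝟙(2155/2155) = 1720 · 1 = 1720
Summing: (φ * 𝟙)(2155) = 1 + 4 + 430 + 1720 = 2155.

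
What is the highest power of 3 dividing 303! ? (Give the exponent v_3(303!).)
v_3(303!) = 149

Legendre's formula: v_p(n!) = Σ_{k ≥ 1} ⌊n / p^k⌋. For p = 3, n = 303, the terms are:
  ⌊303/3^1⌋ = ⌊303/3⌋ = 101
  ⌊303/3^2⌋ = ⌊303/9⌋ = 33
  ⌊303/3^3⌋ = ⌊303/27⌋ = 11
  ⌊303/3^4⌋ = ⌊303/81⌋ = 3
  ⌊303/3^5⌋ = ⌊303/243⌋ = 1
(the next term ⌊303/3^6⌋ = 0, terminating the sum). Summing: v_3(303!) = 101 + 33 + 11 + 3 + 1 = 149.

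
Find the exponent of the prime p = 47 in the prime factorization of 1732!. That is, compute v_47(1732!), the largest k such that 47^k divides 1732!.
v_47(1732!) = 36

Legendre's formula: v_p(n!) = Σ_{k ≥ 1} ⌊n / p^k⌋. For p = 47, n = 1732, the terms are:
  ⌊1732/47^1⌋ = ⌊1732/47⌋ = 36
(the next term ⌊1732/47^2⌋ = 0, terminating the sum). Summing: v_47(1732!) = 36 = 36.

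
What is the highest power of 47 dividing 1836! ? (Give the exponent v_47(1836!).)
v_47(1836!) = 39

Legendre's formula: v_p(n!) = Σ_{k ≥ 1} ⌊n / p^k⌋. For p = 47, n = 1836, the terms are:
  ⌊1836/47^1⌋ = ⌊1836/47⌋ = 39
(the next term ⌊1836/47^2⌋ = 0, terminating the sum). Summing: v_47(1836!) = 39 = 39.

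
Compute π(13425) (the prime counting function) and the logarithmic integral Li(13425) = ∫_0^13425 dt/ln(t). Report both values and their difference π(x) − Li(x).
π(13425) = 1592;  Li(13425) ≈ 1611.90;  π(x) − Li(x) ≈ -19.90.

Direct count of primes ≤ 13425 gives π(13425) = 1592. Numerical evaluation of the logarithmic integral gives Li(13425) ≈ 1611.90. The difference π(x) − Li(x) ≈ -19.90 is typically negative for small/moderate x (Li(x) overestimates), though Littlewood's theorem shows this sign changes infinitely often.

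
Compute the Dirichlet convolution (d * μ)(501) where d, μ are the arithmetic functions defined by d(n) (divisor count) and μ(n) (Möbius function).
(d * μ)(501) = 1

Divisors of 501: [1, 3, 167, 501]. For each d | 501:
  d = 1: d(1) · μ(501/1) = 1 · 1 = 1
  d = 3: d(3) · μ(501/3) = 2 · -1 = -2
  d = 167: d(167) · μ(501/167) = 2 · -1 = -2
  d = 501: d(501) · μ(501/501) = 4 · 1 = 4
Summing: (d * μ)(501) = 1 + -2 + -2 + 4 = 1.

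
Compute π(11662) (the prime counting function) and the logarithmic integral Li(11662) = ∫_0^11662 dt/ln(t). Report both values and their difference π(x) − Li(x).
π(11662) = 1400;  Li(11662) ≈ 1425.06;  π(x) − Li(x) ≈ -25.06.

Direct count of primes ≤ 11662 gives π(11662) = 1400. Numerical evaluation of the logarithmic integral gives Li(11662) ≈ 1425.06. The difference π(x) − Li(x) ≈ -25.06 is typically negative for small/moderate x (Li(x) overestimates), though Littlewood's theorem shows this sign changes infinitely often.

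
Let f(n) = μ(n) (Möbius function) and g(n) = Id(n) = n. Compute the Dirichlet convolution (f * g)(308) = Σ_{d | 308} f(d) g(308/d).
(μ * Id)(308) = 120

Divisors of 308: [1, 2, 4, 7, 11, 14, 22, 28, 44, 77, 154, 308]. For each d | 308:
  d = 1: μ(1) · Id(308/1) = 1 · 308 = 308
  d = 2: μ(2) · Id(308/2) = -1 · 154 = -154
  d = 4: μ(4) · Id(308/4) = 0 · 77 = 0
  d = 7: μ(7) · Id(308/7) = -1 · 44 = -44
  d = 11: μ(11) · Id(308/11) = -1 · 28 = -28
  d = 14: μ(14) · Id(308/14) = 1 · 22 = 22
  d = 22: μ(22) · Id(308/22) = 1 · 14 = 14
  d = 28: μ(28) · Id(308/28) = 0 · 11 = 0
  d = 44: μ(44) · Id(308/44) = 0 · 7 = 0
  d = 77: μ(77) · Id(308/77) = 1 · 4 = 4
  d = 154: μ(154) · Id(308/154) = -1 · 2 = -2
  d = 308: μ(308) · Id(308/308) = 0 · 1 = 0
Summing: (μ * Id)(308) = 308 + -154 + 0 + -44 + -28 + 22 + 14 + 0 + 0 + 4 + -2 + 0 = 120.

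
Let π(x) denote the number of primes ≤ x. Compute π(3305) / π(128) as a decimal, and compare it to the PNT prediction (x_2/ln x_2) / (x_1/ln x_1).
π(3305)/π(128) = 464/31 ≈ 14.9677;  PNT prediction ≈ 15.4607.

π(128) = 31 and π(3305) = 464, so π(3305)/π(128) ≈ 14.9677. The PNT-predicted ratio is (3305/ln(3305)) / (128/ln(128)) ≈ 15.4607. The two agree to within a few percent, as expected.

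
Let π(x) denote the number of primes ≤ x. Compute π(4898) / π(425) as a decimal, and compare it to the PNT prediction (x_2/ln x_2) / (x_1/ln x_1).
π(4898)/π(425) = 654/82 ≈ 7.9756;  PNT prediction ≈ 8.2090.

π(425) = 82 and π(4898) = 654, so π(4898)/π(425) ≈ 7.9756. The PNT-predicted ratio is (4898/ln(4898)) / (425/ln(425)) ≈ 8.2090. The two agree to within a few percent, as expected.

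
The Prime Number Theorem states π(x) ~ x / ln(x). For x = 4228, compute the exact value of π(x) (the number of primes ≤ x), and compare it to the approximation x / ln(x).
π(4228) = 578;  x/ln(x) ≈ 506.38;  relative error ≈ 12.39%.

Directly count primes up to 4228: π(4228) = 578. The PNT approximation gives 4228/ln(4228) ≈ 4228/8.34948 ≈ 506.38. Relative error (π(x) − x/ln(x)) / π(x) ≈ 12.39%; the approximation is known to undercount slightly (Li(x) is a better estimate).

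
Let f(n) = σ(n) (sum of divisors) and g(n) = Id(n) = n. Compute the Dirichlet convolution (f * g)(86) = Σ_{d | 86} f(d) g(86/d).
(σ * Id)(86) = 435

Divisors of 86: [1, 2, 43, 86]. For each d | 86:
  d = 1: σ(1) · Id(86/1) = 1 · 86 = 86
  d = 2: σ(2) · Id(86/2) = 3 · 43 = 129
  d = 43: σ(43) · Id(86/43) = 44 · 2 = 88
  d = 86: σ(86) · Id(86/86) = 132 · 1 = 132
Summing: (σ * Id)(86) = 86 + 129 + 88 + 132 = 435.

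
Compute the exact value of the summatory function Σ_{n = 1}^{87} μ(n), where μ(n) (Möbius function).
Σ_{n ≤ 87} μ(n) = -1

Compute μ(n) for each 1 ≤ n ≤ 87: μ(1) = 1, μ(2) = -1, μ(3) = -1, μ(4) = 0, μ(5) = -1, μ(6) = 1, μ(7) = -1, μ(8) = 0, μ(9) = 0, μ(10) = 1, μ(11) = -1, μ(12) = 0, μ(13) = -1, μ(14) = 1, μ(15) = 1, μ(16) = 0, μ(17) = -1, μ(18) = 0, μ(19) = -1, μ(20) = 0, μ(21) = 1, μ(22) = 1, μ(23) = -1, μ(24) = 0, μ(25) = 0, μ(26) = 1, μ(27) = 0, μ(28) = 0, μ(29) = -1, μ(30) = -1, μ(31) = -1, μ(32) = 0, μ(33) = 1, μ(34) = 1, μ(35) = 1, μ(36) = 0, μ(37) = -1, μ(38) = 1, μ(39) = 1, μ(40) = 0, μ(41) = -1, μ(42) = -1, μ(43) = -1, μ(44) = 0, μ(45) = 0, μ(46) = 1, μ(47) = -1, μ(48) = 0, μ(49) = 0, μ(50) = 0, μ(51) = 1, μ(52) = 0, μ(53) = -1, μ(54) = 0, μ(55) = 1, μ(56) = 0, μ(57) = 1, μ(58) = 1, μ(59) = -1, μ(60) = 0, μ(61) = -1, μ(62) = 1, μ(63) = 0, μ(64) = 0, μ(65) = 1, μ(66) = -1, μ(67) = -1, μ(68) = 0, μ(69) = 1, μ(70) = -1, μ(71) = -1, μ(72) = 0, μ(73) = -1, μ(74) = 1, μ(75) = 0, μ(76) = 0, μ(77) = 1, μ(78) = -1, μ(79) = -1, μ(80) = 0, μ(81) = 0, μ(82) = 1, μ(83) = -1, μ(84) = 0, μ(85) = 1, μ(86) = 1, μ(87) = 1. Summing all 87 values: -1. (Mertens function M(x) = Σ_{n ≤ x} μ(n); on average M(x) should be small (PNT ⟺ M(x) = o(x)).)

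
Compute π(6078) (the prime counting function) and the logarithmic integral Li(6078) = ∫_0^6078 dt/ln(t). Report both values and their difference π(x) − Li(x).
π(6078) = 792;  Li(6078) ≈ 809.37;  π(x) − Li(x) ≈ -17.37.

Direct count of primes ≤ 6078 gives π(6078) = 792. Numerical evaluation of the logarithmic integral gives Li(6078) ≈ 809.37. The difference π(x) − Li(x) ≈ -17.37 is typically negative for small/moderate x (Li(x) overestimates), though Littlewood's theorem shows this sign changes infinitely often.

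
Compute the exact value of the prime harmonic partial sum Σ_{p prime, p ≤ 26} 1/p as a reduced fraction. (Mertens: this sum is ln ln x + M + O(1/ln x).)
Σ 1/p = 334406399/223092870

π(26) = 9, so the primes ≤ 26 are [2, 3, 5, 7, 11, 13, 17, 19, 23]. Summing 1/p over these primes: 334406399/223092870 ≈ 1.4990. Mertens estimate ln ln(26) + 0.2615 ≈ 1.4426.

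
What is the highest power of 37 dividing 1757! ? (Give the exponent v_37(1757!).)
v_37(1757!) = 48

Legendre's formula: v_p(n!) = Σ_{k ≥ 1} ⌊n / p^k⌋. For p = 37, n = 1757, the terms are:
  ⌊1757/37^1⌋ = ⌊1757/37⌋ = 47
  ⌊1757/37^2⌋ = ⌊1757/1369⌋ = 1
(the next term ⌊1757/37^3⌋ = 0, terminating the sum). Summing: v_37(1757!) = 47 + 1 = 48.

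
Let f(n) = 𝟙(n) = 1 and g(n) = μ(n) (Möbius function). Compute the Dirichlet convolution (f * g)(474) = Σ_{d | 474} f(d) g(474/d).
(𝟙 * μ)(474) = 0

Divisors of 474: [1, 2, 3, 6, 79, 158, 237, 474]. For each d | 474:
  d = 1: 𝟙(1) · μ(474/1) = 1 · -1 = -1
  d = 2: 𝟙(2) · μ(474/2) = 1 · 1 = 1
  d = 3: 𝟙(3) · μ(474/3) = 1 · 1 = 1
  d = 6: 𝟙(6) · μ(474/6) = 1 · -1 = -1
  d = 79: 𝟙(79) · μ(474/79) = 1 · 1 = 1
  d = 158: 𝟙(158) · μ(474/158) = 1 · -1 = -1
  d = 237: 𝟙(237) · μ(474/237) = 1 · -1 = -1
  d = 474: 𝟙(474) · μ(474/474) = 1 · 1 = 1
Summing: (𝟙 * μ)(474) = -1 + 1 + 1 + -1 + 1 + -1 + -1 + 1 = 0.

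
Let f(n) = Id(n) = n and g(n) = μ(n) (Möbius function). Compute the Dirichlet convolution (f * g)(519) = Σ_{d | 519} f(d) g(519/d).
(Id * μ)(519) = 344

Divisors of 519: [1, 3, 173, 519]. For each d | 519:
  d = 1: Id(1) · μ(519/1) = 1 · 1 = 1
  d = 3: Id(3) · μ(519/3) = 3 · -1 = -3
  d = 173: Id(173) · μ(519/173) = 173 · -1 = -173
  d = 519: Id(519) · μ(519/519) = 519 · 1 = 519
Summing: (Id * μ)(519) = 1 + -3 + -173 + 519 = 344.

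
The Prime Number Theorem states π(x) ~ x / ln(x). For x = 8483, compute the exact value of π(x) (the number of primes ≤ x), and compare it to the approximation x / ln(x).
π(8483) = 1059;  x/ln(x) ≈ 937.78;  relative error ≈ 11.45%.

Directly count primes up to 8483: π(8483) = 1059. The PNT approximation gives 8483/ln(8483) ≈ 8483/9.04582 ≈ 937.78. Relative error (π(x) − x/ln(x)) / π(x) ≈ 11.45%; the approximation is known to undercount slightly (Li(x) is a better estimate).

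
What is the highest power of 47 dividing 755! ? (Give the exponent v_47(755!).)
v_47(755!) = 16

Legendre's formula: v_p(n!) = Σ_{k ≥ 1} ⌊n / p^k⌋. For p = 47, n = 755, the terms are:
  ⌊755/47^1⌋ = ⌊755/47⌋ = 16
(the next term ⌊755/47^2⌋ = 0, terminating the sum). Summing: v_47(755!) = 16 = 16.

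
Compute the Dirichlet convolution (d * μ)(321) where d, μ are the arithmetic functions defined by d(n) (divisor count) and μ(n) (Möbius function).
(d * μ)(321) = 1

Divisors of 321: [1, 3, 107, 321]. For each d | 321:
  d = 1: d(1) · μ(321/1) = 1 · 1 = 1
  d = 3: d(3) · μ(321/3) = 2 · -1 = -2
  d = 107: d(107) · μ(321/107) = 2 · -1 = -2
  d = 321: d(321) · μ(321/321) = 4 · 1 = 4
Summing: (d * μ)(321) = 1 + -2 + -2 + 4 = 1.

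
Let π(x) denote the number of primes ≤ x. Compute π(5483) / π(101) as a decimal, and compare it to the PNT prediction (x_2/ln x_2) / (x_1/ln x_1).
π(5483)/π(101) = 725/26 ≈ 27.8846;  PNT prediction ≈ 29.1009.

π(101) = 26 and π(5483) = 725, so π(5483)/π(101) ≈ 27.8846. The PNT-predicted ratio is (5483/ln(5483)) / (101/ln(101)) ≈ 29.1009. The two agree to within a few percent, as expected.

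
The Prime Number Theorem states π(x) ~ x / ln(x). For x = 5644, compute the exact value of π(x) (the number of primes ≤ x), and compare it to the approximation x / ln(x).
π(5644) = 741;  x/ln(x) ≈ 653.37;  relative error ≈ 11.83%.

Directly count primes up to 5644: π(5644) = 741. The PNT approximation gives 5644/ln(5644) ≈ 5644/8.63835 ≈ 653.37. Relative error (π(x) − x/ln(x)) / π(x) ≈ 11.83%; the approximation is known to undercount slightly (Li(x) is a better estimate).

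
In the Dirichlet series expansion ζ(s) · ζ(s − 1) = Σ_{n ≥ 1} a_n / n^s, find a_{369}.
σ(369) = 546

In the product (Σ m^0/m^s)(Σ k / k^s) = Σ (Σ_{d | n} d) / n^s, the coefficient of 1/n^s is σ(n) = Σ_{d | n} d. For n = 369, divisors are [1, 3, 9, 41, 123, 369]; summing: σ(369) = 546.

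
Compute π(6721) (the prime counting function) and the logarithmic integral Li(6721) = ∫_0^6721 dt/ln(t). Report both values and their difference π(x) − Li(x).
π(6721) = 867;  Li(6721) ≈ 882.75;  π(x) − Li(x) ≈ -15.75.

Direct count of primes ≤ 6721 gives π(6721) = 867. Numerical evaluation of the logarithmic integral gives Li(6721) ≈ 882.75. The difference π(x) − Li(x) ≈ -15.75 is typically negative for small/moderate x (Li(x) overestimates), though Littlewood's theorem shows this sign changes infinitely often.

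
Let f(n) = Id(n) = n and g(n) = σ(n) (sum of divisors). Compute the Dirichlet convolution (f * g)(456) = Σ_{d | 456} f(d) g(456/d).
(Id * σ)(456) = 13377

Divisors of 456: [1, 2, 3, 4, 6, 8, 12, 19, 24, 38, 57, 76, 114, 152, 228, 456]. For each d | 456:
  d = 1: Id(1) · σ(456/1) = 1 · 1200 = 1200
  d = 2: Id(2) · σ(456/2) = 2 · 560 = 1120
  d = 3: Id(3) · σ(456/3) = 3 · 300 = 900
  d = 4: Id(4) · σ(456/4) = 4 · 240 = 960
  d = 6: Id(6) · σ(456/6) = 6 · 140 = 840
  d = 8: Id(8) · σ(456/8) = 8 · 80 = 640
  d = 12: Id(12) · σ(456/12) = 12 · 60 = 720
  d = 19: Id(19) · σ(456/19) = 19 · 60 = 1140
  d = 24: Id(24) · σ(456/24) = 24 · 20 = 480
  d = 38: Id(38) · σ(456/38) = 38 · 28 = 1064
  d = 57: Id(57) · σ(456/57) = 57 · 15 = 855
  d = 76: Id(76) · σ(456/76) = 76 · 12 = 912
  d = 114: Id(114) · σ(456/114) = 114 · 7 = 798
  d = 152: Id(152) · σ(456/152) = 152 · 4 = 608
  d = 228: Id(228) · σ(456/228) = 228 · 3 = 684
  d = 456: Id(456) · σ(456/456) = 456 · 1 = 456
Summing: (Id * σ)(456) = 1200 + 1120 + 900 + 960 + 840 + 640 + 720 + 1140 + 480 + 1064 + 855 + 912 + 798 + 608 + 684 + 456 = 13377.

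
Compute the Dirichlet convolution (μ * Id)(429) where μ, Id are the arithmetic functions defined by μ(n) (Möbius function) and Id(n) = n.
(μ * Id)(429) = 240

Divisors of 429: [1, 3, 11, 13, 33, 39, 143, 429]. For each d | 429:
  d = 1: μ(1) · Id(429/1) = 1 · 429 = 429
  d = 3: μ(3) · Id(429/3) = -1 · 143 = -143
  d = 11: μ(11) · Id(429/11) = -1 · 39 = -39
  d = 13: μ(13) · Id(429/13) = -1 · 33 = -33
  d = 33: μ(33) · Id(429/33) = 1 · 13 = 13
  d = 39: μ(39) · Id(429/39) = 1 · 11 = 11
  d = 143: μ(143) · Id(429/143) = 1 · 3 = 3
  d = 429: μ(429) · Id(429/429) = -1 · 1 = -1
Summing: (μ * Id)(429) = 429 + -143 + -39 + -33 + 13 + 11 + 3 + -1 = 240.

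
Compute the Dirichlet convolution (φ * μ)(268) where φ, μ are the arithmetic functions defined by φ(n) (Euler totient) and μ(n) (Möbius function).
(φ * μ)(268) = 65

Divisors of 268: [1, 2, 4, 67, 134, 268]. For each d | 268:
  d = 1: φ(1) · μ(268/1) = 1 · 0 = 0
  d = 2: φ(2) · μ(268/2) = 1 · 1 = 1
  d = 4: φ(4) · μ(268/4) = 2 · -1 = -2
  d = 67: φ(67) · μ(268/67) = 66 · 0 = 0
  d = 134: φ(134) · μ(268/134) = 66 · -1 = -66
  d = 268: φ(268) · μ(268/268) = 132 · 1 = 132
Summing: (φ * μ)(268) = 0 + 1 + -2 + 0 + -66 + 132 = 65.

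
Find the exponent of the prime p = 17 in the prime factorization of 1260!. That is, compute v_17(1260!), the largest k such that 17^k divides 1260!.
v_17(1260!) = 78

Legendre's formula: v_p(n!) = Σ_{k ≥ 1} ⌊n / p^k⌋. For p = 17, n = 1260, the terms are:
  ⌊1260/17^1⌋ = ⌊1260/17⌋ = 74
  ⌊1260/17^2⌋ = ⌊1260/289⌋ = 4
(the next term ⌊1260/17^3⌋ = 0, terminating the sum). Summing: v_17(1260!) = 74 + 4 = 78.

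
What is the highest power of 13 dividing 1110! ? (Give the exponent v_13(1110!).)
v_13(1110!) = 91

Legendre's formula: v_p(n!) = Σ_{k ≥ 1} ⌊n / p^k⌋. For p = 13, n = 1110, the terms are:
  ⌊1110/13^1⌋ = ⌊1110/13⌋ = 85
  ⌊1110/13^2⌋ = ⌊1110/169⌋ = 6
(the next term ⌊1110/13^3⌋ = 0, terminating the sum). Summing: v_13(1110!) = 85 + 6 = 91.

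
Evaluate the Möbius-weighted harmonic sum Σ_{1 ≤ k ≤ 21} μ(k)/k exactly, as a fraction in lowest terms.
Σ μ(k)/k = -15019/4849845

Values of μ(k) for 1 ≤ k ≤ 21: μ(1) = 1, μ(2) = -1, μ(3) = -1, μ(5) = -1, μ(6) = 1, μ(7) = -1, μ(10) = 1, μ(11) = -1, μ(13) = -1, μ(14) = 1, μ(15) = 1, μ(17) = -1, μ(19) = -1, μ(21) = 1, with μ = 0 on non-squarefree integers. Summing μ(k)/k for k where μ(k) ≠ 0 gives -15019/4849845 ≈ -0.0031. (PNT ⟺ this sum → 0 as n → ∞.)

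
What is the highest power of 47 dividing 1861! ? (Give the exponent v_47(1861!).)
v_47(1861!) = 39

Legendre's formula: v_p(n!) = Σ_{k ≥ 1} ⌊n / p^k⌋. For p = 47, n = 1861, the terms are:
  ⌊1861/47^1⌋ = ⌊1861/47⌋ = 39
(the next term ⌊1861/47^2⌋ = 0, terminating the sum). Summing: v_47(1861!) = 39 = 39.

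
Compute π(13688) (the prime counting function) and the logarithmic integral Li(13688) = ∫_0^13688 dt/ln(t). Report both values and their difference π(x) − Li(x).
π(13688) = 1617;  Li(13688) ≈ 1639.54;  π(x) − Li(x) ≈ -22.54.

Direct count of primes ≤ 13688 gives π(13688) = 1617. Numerical evaluation of the logarithmic integral gives Li(13688) ≈ 1639.54. The difference π(x) − Li(x) ≈ -22.54 is typically negative for small/moderate x (Li(x) overestimates), though Littlewood's theorem shows this sign changes infinitely often.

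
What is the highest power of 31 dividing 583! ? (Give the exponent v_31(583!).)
v_31(583!) = 18

Legendre's formula: v_p(n!) = Σ_{k ≥ 1} ⌊n / p^k⌋. For p = 31, n = 583, the terms are:
  ⌊583/31^1⌋ = ⌊583/31⌋ = 18
(the next term ⌊583/31^2⌋ = 0, terminating the sum). Summing: v_31(583!) = 18 = 18.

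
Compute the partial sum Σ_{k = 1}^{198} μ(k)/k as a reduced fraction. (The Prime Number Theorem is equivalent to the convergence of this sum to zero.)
Σ μ(k)/k = -10619956756869560313065816620548852142822454316540788251493888218559666579195/412585138412243404033282153204433423786722919328407878608465087271542530344602

Values of μ(k) for 1 ≤ k ≤ 198: μ(1) = 1, μ(2) = -1, μ(3) = -1, μ(5) = -1, μ(6) = 1, μ(7) = -1, μ(10) = 1, μ(11) = -1, μ(13) = -1, μ(14) = 1, μ(15) = 1, μ(17) = -1, μ(19) = -1, μ(21) = 1, μ(22) = 1, μ(23) = -1, μ(26) = 1, μ(29) = -1, μ(30) = -1, μ(31) = -1, μ(33) = 1, μ(34) = 1, μ(35) = 1, μ(37) = -1, μ(38) = 1, μ(39) = 1, μ(41) = -1, μ(42) = -1, μ(43) = -1, μ(46) = 1, μ(47) = -1, μ(51) = 1, μ(53) = -1, μ(55) = 1, μ(57) = 1, μ(58) = 1, μ(59) = -1, μ(61) = -1, μ(62) = 1, μ(65) = 1, μ(66) = -1, μ(67) = -1, μ(69) = 1, μ(70) = -1, μ(71) = -1, μ(73) = -1, μ(74) = 1, μ(77) = 1, μ(78) = -1, μ(79) = -1, μ(82) = 1, μ(83) = -1, μ(85) = 1, μ(86) = 1, μ(87) = 1, μ(89) = -1, μ(91) = 1, μ(93) = 1, μ(94) = 1, μ(95) = 1, μ(97) = -1, μ(101) = -1, μ(102) = -1, μ(103) = -1, μ(105) = -1, μ(106) = 1, μ(107) = -1, μ(109) = -1, μ(110) = -1, μ(111) = 1, μ(113) = -1, μ(114) = -1, μ(115) = 1, μ(118) = 1, μ(119) = 1, μ(122) = 1, μ(123) = 1, μ(127) = -1, μ(129) = 1, μ(130) = -1, μ(131) = -1, μ(133) = 1, μ(134) = 1, μ(137) = -1, μ(138) = -1, μ(139) = -1, μ(141) = 1, μ(142) = 1, μ(143) = 1, μ(145) = 1, μ(146) = 1, μ(149) = -1, μ(151) = -1, μ(154) = -1, μ(155) = 1, μ(157) = -1, μ(158) = 1, μ(159) = 1, μ(161) = 1, μ(163) = -1, μ(165) = -1, μ(166) = 1, μ(167) = -1, μ(170) = -1, μ(173) = -1, μ(174) = -1, μ(177) = 1, μ(178) = 1, μ(179) = -1, μ(181) = -1, μ(182) = -1, μ(183) = 1, μ(185) = 1, μ(186) = -1, μ(187) = 1, μ(190) = -1, μ(191) = -1, μ(193) = -1, μ(194) = 1, μ(195) = -1, μ(197) = -1, with μ = 0 on non-squarefree integers. Summing μ(k)/k for k where μ(k) ≠ 0 gives -10619956756869560313065816620548852142822454316540788251493888218559666579195/412585138412243404033282153204433423786722919328407878608465087271542530344602 ≈ -0.0257. (PNT ⟺ this sum → 0 as n → ∞.)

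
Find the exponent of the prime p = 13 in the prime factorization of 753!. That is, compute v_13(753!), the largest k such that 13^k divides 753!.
v_13(753!) = 61

Legendre's formula: v_p(n!) = Σ_{k ≥ 1} ⌊n / p^k⌋. For p = 13, n = 753, the terms are:
  ⌊753/13^1⌋ = ⌊753/13⌋ = 57
  ⌊753/13^2⌋ = ⌊753/169⌋ = 4
(the next term ⌊753/13^3⌋ = 0, terminating the sum). Summing: v_13(753!) = 57 + 4 = 61.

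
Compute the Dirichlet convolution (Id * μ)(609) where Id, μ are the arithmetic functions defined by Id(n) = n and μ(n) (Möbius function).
(Id * μ)(609) = 336

Divisors of 609: [1, 3, 7, 21, 29, 87, 203, 609]. For each d | 609:
  d = 1: Id(1) · μ(609/1) = 1 · -1 = -1
  d = 3: Id(3) · μ(609/3) = 3 · 1 = 3
  d = 7: Id(7) · μ(609/7) = 7 · 1 = 7
  d = 21: Id(21) · μ(609/21) = 21 · -1 = -21
  d = 29: Id(29) · μ(609/29) = 29 · 1 = 29
  d = 87: Id(87) · μ(609/87) = 87 · -1 = -87
  d = 203: Id(203) · μ(609/203) = 203 · -1 = -203
  d = 609: Id(609) · μ(609/609) = 609 · 1 = 609
Summing: (Id * μ)(609) = -1 + 3 + 7 + -21 + 29 + -87 + -203 + 609 = 336.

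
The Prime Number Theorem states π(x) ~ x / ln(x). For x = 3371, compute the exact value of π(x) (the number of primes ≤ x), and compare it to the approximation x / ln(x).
π(3371) = 475;  x/ln(x) ≈ 415.00;  relative error ≈ 12.63%.

Directly count primes up to 3371: π(3371) = 475. The PNT approximation gives 3371/ln(3371) ≈ 3371/8.12296 ≈ 415.00. Relative error (π(x) − x/ln(x)) / π(x) ≈ 12.63%; the approximation is known to undercount slightly (Li(x) is a better estimate).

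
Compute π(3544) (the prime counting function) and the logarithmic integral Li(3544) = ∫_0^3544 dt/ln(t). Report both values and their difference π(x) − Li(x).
π(3544) = 496;  Li(3544) ≈ 509.99;  π(x) − Li(x) ≈ -13.99.

Direct count of primes ≤ 3544 gives π(3544) = 496. Numerical evaluation of the logarithmic integral gives Li(3544) ≈ 509.99. The difference π(x) − Li(x) ≈ -13.99 is typically negative for small/moderate x (Li(x) overestimates), though Littlewood's theorem shows this sign changes infinitely often.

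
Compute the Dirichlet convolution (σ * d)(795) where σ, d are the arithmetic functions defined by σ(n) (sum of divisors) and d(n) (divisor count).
(σ * d)(795) = 2688

Divisors of 795: [1, 3, 5, 15, 53, 159, 265, 795]. For each d | 795:
  d = 1: σ(1) · d(795/1) = 1 · 8 = 8
  d = 3: σ(3) · d(795/3) = 4 · 4 = 16
  d = 5: σ(5) · d(795/5) = 6 · 4 = 24
  d = 15: σ(15) · d(795/15) = 24 · 2 = 48
  d = 53: σ(53) · d(795/53) = 54 · 4 = 216
  d = 159: σ(159) · d(795/159) = 216 · 2 = 432
  d = 265: σ(265) · d(795/265) = 324 · 2 = 648
  d = 795: σ(795) · d(795/795) = 1296 · 1 = 1296
Summing: (σ * d)(795) = 8 + 16 + 24 + 48 + 216 + 432 + 648 + 1296 = 2688.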